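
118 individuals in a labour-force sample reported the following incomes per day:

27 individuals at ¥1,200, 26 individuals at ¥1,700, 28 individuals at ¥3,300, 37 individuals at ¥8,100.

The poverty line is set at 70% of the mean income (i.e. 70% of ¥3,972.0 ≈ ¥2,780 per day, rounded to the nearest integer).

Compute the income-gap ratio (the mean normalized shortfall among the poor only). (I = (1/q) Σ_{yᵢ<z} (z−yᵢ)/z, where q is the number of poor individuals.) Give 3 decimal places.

0.480

Incomes under z: 27×¥1,200, 26×¥1,700 (q = 53 of N = 118).
Relative gaps: 0.5683 (×27), 0.3885 (×26); sum = 25.446043.
I averages over the q = 53 poor units only: 25.446043 / 53 = 0.480.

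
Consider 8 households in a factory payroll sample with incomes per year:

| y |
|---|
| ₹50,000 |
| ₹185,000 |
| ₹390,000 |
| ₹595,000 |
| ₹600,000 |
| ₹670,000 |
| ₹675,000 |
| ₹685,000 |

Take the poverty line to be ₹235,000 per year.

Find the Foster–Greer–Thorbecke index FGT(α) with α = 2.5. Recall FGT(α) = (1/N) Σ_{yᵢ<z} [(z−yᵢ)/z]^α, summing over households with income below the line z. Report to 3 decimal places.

Poor units: ₹50,000, ₹185,000 (q = 2 of N = 8).
Normalized shortfalls: (235000−50000)/235000 = 0.7872; (235000−185000)/235000 = 0.2128.
Raised to α = 2.5: 0.54987; 0.02088.
Sum = 0.570751; FGT(2.5) = 0.570751 / 8 = 0.071.

0.071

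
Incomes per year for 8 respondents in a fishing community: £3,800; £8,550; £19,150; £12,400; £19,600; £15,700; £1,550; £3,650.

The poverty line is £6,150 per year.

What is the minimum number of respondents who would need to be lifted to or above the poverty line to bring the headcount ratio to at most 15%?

3 of the 8 respondents are poor, so H = 3/8 = 0.375.
A headcount ratio of at most 15% allows at most ⌊0.15 × 8⌋ = 1 poor respondents.
So at least 3 − 1 = 2 must be lifted.

2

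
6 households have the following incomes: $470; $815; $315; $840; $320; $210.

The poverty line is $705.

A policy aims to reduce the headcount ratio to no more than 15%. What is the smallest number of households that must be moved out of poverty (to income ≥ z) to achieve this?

4

4 of the 6 households are poor, so H = 4/6 = 0.667.
A headcount ratio of at most 15% allows at most ⌊0.15 × 6⌋ = 0 poor households.
So at least 4 − 0 = 4 must be lifted.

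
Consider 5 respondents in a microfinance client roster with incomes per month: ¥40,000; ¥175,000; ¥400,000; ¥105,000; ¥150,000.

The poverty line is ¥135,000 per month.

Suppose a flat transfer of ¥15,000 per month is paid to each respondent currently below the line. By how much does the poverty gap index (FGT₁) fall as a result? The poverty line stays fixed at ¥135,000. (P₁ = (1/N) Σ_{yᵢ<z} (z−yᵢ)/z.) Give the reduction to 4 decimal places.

Before: below the line — ¥40,000, ¥105,000; poverty gap index (FGT₁) = 0.185185.
After the ¥15,000 transfer: below the line — ¥55,000, ¥120,000; poverty gap index (FGT₁) = 0.140741.
Reduction = 0.185185 − 0.140741 = 0.0444.

0.0444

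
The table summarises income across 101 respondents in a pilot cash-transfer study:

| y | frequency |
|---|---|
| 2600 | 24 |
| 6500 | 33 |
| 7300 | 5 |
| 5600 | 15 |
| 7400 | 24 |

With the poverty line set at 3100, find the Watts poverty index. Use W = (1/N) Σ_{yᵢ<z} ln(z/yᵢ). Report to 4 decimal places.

Below z: 24×2600 (q = 24 of N = 101).
Log shortfalls: ln(3100/2600) = 0.1759 (×24).
W = 4.221376 / 101 = 0.0418.

0.0418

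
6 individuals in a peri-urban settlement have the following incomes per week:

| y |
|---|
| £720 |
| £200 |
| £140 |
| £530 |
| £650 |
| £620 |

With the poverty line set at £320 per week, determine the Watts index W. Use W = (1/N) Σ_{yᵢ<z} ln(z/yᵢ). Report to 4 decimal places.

0.2161

Incomes under z: £140, £200 (q = 2 of N = 6).
ln(z/y) terms: ln(320/140) = 0.8267; ln(320/200) = 0.4700.
W = 1.296682 / 6 = 0.2161.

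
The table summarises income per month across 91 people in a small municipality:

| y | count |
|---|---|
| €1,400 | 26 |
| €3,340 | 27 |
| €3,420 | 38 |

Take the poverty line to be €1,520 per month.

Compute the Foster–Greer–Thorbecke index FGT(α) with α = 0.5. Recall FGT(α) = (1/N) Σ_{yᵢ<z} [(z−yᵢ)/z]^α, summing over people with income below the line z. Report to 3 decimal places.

Incomes under z: 26×€1,400 (q = 26 of N = 91).
Shortfall ratios: (1520−1400)/1520 = 0.0789 (×26).
Raised to α = 0.5: 0.28098 (×26).
Sum = 7.305369; FGT(0.5) = 7.305369 / 91 = 0.080.

0.080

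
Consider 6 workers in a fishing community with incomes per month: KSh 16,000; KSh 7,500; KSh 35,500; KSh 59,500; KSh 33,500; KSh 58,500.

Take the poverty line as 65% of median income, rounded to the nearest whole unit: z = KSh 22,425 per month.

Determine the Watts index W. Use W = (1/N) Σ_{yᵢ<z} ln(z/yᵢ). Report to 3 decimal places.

Poor units: KSh 7,500, KSh 16,000 (q = 2 of N = 6).
ln(z/y) terms: ln(22425/7500) = 1.0953; ln(22425/16000) = 0.3376.
W = 1.432861 / 6 = 0.239.

0.239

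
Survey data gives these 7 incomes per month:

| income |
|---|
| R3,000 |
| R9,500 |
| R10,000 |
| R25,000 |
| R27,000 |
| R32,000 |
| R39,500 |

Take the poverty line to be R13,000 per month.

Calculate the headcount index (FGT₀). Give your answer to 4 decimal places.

0.4286

3 of the 7 people have income below R13,000.
H = 3/7 = 0.4286.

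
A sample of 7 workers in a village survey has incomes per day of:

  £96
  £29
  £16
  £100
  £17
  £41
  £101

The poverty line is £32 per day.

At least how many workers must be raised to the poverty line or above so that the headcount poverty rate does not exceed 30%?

3 of the 7 workers are poor, so H = 3/7 = 0.429.
A headcount ratio of at most 30% allows at most ⌊0.30 × 7⌋ = 2 poor workers.
So at least 3 − 2 = 1 must be lifted.

1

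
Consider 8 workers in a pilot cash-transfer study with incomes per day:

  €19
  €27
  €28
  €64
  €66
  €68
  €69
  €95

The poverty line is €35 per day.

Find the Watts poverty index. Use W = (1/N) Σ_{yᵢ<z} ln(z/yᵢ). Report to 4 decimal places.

Poor units: €19, €27, €28 (q = 3 of N = 8).
Log gaps: ln(35/19) = 0.6109; ln(35/27) = 0.2595; ln(35/28) = 0.2231.
W = 1.093564 / 8 = 0.1367.

0.1367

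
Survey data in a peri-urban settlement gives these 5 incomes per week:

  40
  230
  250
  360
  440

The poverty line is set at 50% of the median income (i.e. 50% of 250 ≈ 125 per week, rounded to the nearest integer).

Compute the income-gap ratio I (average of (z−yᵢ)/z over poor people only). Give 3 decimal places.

0.680

Below z: 40 (q = 1 of N = 5).
Relative gaps: 0.6800; sum = 0.680000.
I averages over the q = 1 poor units only: 0.680000 / 1 = 0.680.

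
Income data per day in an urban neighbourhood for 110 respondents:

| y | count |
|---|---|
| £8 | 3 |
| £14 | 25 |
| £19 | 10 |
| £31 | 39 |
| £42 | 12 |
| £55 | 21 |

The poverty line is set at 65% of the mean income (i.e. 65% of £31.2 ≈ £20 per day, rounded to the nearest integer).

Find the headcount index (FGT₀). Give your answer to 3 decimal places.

38 of the 110 respondents have income below £20.
H = 38/110 = 0.345.

0.345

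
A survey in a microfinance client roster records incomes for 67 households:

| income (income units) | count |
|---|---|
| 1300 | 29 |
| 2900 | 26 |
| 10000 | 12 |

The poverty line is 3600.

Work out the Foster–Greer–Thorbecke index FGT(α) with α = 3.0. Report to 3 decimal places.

0.116

Poor units: 29×1300, 26×2900 (q = 55 of N = 67).
Normalized shortfalls: (3600−1300)/3600 = 0.6389 (×29); (3600−2900)/3600 = 0.1944 (×26).
Raised to α = 3.0: 0.26078 (×29); 0.00735 (×26).
Sum = 7.753794; FGT(3.0) = 7.753794 / 67 = 0.116.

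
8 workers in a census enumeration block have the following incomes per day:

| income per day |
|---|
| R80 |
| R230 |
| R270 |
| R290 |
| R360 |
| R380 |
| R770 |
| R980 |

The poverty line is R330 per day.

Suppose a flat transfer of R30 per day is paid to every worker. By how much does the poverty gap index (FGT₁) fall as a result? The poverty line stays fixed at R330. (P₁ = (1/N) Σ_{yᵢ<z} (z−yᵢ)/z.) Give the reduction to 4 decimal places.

0.0455

Before: below the line — R80, R230, R270, R290; poverty gap index (FGT₁) = 0.170455.
After the R30 transfer: below the line — R110, R260, R300, R320; poverty gap index (FGT₁) = 0.125000.
Reduction = 0.170455 − 0.125000 = 0.0455.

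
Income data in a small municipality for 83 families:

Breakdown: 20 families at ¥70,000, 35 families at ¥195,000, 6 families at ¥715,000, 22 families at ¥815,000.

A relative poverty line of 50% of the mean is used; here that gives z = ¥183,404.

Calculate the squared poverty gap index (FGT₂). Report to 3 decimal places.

Below z: 20×¥70,000 (q = 20 of N = 83).
Shortfall ratios: (183404−70000)/183404 = 0.6183 (×20).
Squared: 0.3823 (×20).
Sum = 7.646613; P₂ = 7.646613 / 83 = 0.092.

0.092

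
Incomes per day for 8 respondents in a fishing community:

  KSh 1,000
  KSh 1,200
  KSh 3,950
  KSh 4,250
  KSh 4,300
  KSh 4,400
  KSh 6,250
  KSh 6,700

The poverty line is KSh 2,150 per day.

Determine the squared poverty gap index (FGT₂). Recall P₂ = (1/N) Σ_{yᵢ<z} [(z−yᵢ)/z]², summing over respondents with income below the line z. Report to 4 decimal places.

0.0602

Poor units: KSh 1,000, KSh 1,200 (q = 2 of N = 8).
Shortfall ratios: (2150−1000)/2150 = 0.5349; (2150−1200)/2150 = 0.4419.
Squared: 0.2861; 0.1952.
Sum = 0.481341; P₂ = 0.481341 / 8 = 0.0602.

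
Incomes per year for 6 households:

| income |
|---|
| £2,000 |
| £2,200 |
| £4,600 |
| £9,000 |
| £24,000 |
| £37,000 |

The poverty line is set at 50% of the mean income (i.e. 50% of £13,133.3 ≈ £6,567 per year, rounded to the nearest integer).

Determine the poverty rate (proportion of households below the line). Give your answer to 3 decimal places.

3 of the 6 households have income below £6,567.
H = 3/6 = 0.500.

0.500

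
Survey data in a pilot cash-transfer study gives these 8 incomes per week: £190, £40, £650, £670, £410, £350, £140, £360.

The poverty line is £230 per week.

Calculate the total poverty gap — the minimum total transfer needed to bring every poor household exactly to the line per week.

£320

Below the line: £40, £140, £190 (q = 3 of N = 8).
Individual gaps: 230−40 = 190; 230−140 = 90; 230−190 = 40.
Aggregate gap = £320.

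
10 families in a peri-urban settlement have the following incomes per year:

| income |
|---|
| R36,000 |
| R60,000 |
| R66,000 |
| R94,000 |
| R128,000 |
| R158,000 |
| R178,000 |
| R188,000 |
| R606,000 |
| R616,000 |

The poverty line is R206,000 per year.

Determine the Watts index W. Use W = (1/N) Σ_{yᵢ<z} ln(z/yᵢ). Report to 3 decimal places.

0.588

Below z: R36,000, R60,000, R66,000, R94,000, R128,000, R158,000, R178,000, R188,000 (q = 8 of N = 10).
Log shortfalls: ln(206000/36000) = 1.7444; ln(206000/60000) = 1.2335; ln(206000/66000) = 1.1382; ln(206000/94000) = 0.7846; ln(206000/128000) = 0.4758; ln(206000/158000) = 0.2653; ln(206000/178000) = 0.1461; ln(206000/188000) = 0.0914.
W = 5.879346 / 10 = 0.588.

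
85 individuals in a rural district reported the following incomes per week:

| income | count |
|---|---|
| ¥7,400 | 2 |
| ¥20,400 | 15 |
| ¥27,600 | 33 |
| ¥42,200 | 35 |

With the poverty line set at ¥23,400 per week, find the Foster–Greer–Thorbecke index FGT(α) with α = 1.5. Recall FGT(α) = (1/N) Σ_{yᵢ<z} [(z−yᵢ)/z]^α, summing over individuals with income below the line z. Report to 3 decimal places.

0.021

Below z: 2×¥7,400, 15×¥20,400 (q = 17 of N = 85).
Relative gaps: (23400−7400)/23400 = 0.6838 (×2); (23400−20400)/23400 = 0.1282 (×15).
Raised to α = 1.5: 0.56540 (×2); 0.04590 (×15).
Sum = 1.819373; FGT(1.5) = 1.819373 / 85 = 0.021.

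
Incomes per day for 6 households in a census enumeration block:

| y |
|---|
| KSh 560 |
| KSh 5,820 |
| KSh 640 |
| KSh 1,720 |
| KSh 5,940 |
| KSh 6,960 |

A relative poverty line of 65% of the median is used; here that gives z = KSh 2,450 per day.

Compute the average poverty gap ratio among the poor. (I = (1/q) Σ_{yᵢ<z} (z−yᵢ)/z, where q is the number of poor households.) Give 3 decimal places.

0.603

Incomes under z: KSh 560, KSh 640, KSh 1,720 (q = 3 of N = 6).
Shortfall ratios (z−y)/z: 0.7714, 0.7388, 0.2980; sum = 1.808163.
The income-gap ratio divides by q (the poor only): 1.808163 / 3 = 0.603.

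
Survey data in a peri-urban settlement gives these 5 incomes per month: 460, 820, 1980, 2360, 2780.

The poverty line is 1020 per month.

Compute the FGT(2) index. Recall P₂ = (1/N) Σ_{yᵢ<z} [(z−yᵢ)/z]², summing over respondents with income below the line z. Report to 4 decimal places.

0.0680

Below the line: 460, 820 (q = 2 of N = 5).
Gap ratios (z−y)/z: (1020−460)/1020 = 0.5490; (1020−820)/1020 = 0.1961.
Squared: 0.3014; 0.0384.
Sum = 0.339869; P₂ = 0.339869 / 5 = 0.0680.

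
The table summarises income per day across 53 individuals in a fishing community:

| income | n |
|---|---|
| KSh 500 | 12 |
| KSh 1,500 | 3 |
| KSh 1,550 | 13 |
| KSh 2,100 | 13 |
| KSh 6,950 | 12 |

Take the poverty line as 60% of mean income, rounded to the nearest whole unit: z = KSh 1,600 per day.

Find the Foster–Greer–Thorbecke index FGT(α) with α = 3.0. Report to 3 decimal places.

0.074

Below z: 12×KSh 500, 3×KSh 1,500, 13×KSh 1,550 (q = 28 of N = 53).
Shortfall ratios: (1600−500)/1600 = 0.6875 (×12); (1600−1500)/1600 = 0.0625 (×3); (1600−1550)/1600 = 0.0312 (×13).
Raised to α = 3.0: 0.32495 (×12); 0.00024 (×3); 0.00003 (×13).
Sum = 3.900543; FGT(3.0) = 3.900543 / 53 = 0.074.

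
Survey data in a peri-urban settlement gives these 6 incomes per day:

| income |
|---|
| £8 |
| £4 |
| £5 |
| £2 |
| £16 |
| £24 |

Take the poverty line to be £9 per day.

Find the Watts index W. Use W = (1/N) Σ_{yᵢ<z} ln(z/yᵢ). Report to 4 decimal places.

0.5034

Poor units: £2, £4, £5, £8 (q = 4 of N = 6).
Log shortfalls: ln(9/2) = 1.5041; ln(9/4) = 0.8109; ln(9/5) = 0.5878; ln(9/8) = 0.1178.
W = 3.020577 / 6 = 0.5034.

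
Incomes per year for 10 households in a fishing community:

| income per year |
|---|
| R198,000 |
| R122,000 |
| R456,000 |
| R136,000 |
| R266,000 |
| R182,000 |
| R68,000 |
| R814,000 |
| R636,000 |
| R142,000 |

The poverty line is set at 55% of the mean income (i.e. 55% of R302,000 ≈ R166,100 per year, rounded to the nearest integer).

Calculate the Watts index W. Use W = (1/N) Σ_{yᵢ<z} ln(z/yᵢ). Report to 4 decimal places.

Poor units: R68,000, R122,000, R136,000, R142,000 (q = 4 of N = 10).
Log gaps: ln(166100/68000) = 0.8931; ln(166100/122000) = 0.3086; ln(166100/136000) = 0.1999; ln(166100/142000) = 0.1568.
W = 1.558349 / 10 = 0.1558.

0.1558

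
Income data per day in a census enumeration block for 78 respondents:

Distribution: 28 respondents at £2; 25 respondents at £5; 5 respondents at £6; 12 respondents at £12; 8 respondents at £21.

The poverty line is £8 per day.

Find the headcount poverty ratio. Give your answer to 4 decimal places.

58 of the 78 respondents have income below £8.
H = 58/78 = 0.7436.

0.7436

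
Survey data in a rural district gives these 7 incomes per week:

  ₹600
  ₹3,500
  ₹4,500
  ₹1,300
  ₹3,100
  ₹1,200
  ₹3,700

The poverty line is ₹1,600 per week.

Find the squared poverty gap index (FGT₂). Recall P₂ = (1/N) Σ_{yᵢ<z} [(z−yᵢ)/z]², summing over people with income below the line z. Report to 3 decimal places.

Below the line: ₹600, ₹1,200, ₹1,300 (q = 3 of N = 7).
Relative gaps: (1600−600)/1600 = 0.6250; (1600−1200)/1600 = 0.2500; (1600−1300)/1600 = 0.1875.
Squared: 0.3906; 0.0625; 0.0352.
Sum = 0.488281; P₂ = 0.488281 / 7 = 0.070.

0.070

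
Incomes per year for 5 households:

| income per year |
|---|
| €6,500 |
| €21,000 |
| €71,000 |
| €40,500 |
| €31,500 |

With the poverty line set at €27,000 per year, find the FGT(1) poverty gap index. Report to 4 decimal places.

Poor units: €6,500, €21,000 (q = 2 of N = 5).
Normalized shortfalls: (27000−6500)/27000 = 0.7593; (27000−21000)/27000 = 0.2222.
Σ = 0.981481. Dividing by the full population N = 5 gives P₁ = 0.1963.

0.1963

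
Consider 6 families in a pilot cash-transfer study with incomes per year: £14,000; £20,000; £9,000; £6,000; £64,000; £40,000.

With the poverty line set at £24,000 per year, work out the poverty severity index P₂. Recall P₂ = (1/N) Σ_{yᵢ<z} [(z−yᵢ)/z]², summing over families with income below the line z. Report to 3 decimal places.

0.192

Poor units: £6,000, £9,000, £14,000, £20,000 (q = 4 of N = 6).
Normalized shortfalls: (24000−6000)/24000 = 0.7500; (24000−9000)/24000 = 0.6250; (24000−14000)/24000 = 0.4167; (24000−20000)/24000 = 0.1667.
Squared: 0.5625; 0.3906; 0.1736; 0.0278.
Sum = 1.154514; P₂ = 1.154514 / 6 = 0.192.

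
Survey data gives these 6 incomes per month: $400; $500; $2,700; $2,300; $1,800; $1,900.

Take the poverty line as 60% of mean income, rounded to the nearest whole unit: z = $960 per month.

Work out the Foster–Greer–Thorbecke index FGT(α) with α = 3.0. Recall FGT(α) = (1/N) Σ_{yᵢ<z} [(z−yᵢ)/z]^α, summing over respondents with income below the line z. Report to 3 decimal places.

Below z: $400, $500 (q = 2 of N = 6).
Normalized shortfalls: (960−400)/960 = 0.5833; (960−500)/960 = 0.4792.
Raised to α = 3.0: 0.19850; 0.11002.
Sum = 0.308512; FGT(3.0) = 0.308512 / 6 = 0.051.

0.051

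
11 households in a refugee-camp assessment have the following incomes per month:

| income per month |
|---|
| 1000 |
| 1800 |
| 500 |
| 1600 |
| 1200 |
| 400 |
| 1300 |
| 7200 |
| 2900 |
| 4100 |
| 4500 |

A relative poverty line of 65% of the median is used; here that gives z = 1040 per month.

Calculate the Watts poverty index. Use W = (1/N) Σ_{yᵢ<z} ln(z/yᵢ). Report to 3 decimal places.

0.157

Incomes under z: 400, 500, 1000 (q = 3 of N = 11).
Log gaps: ln(1040/400) = 0.9555; ln(1040/500) = 0.7324; ln(1040/1000) = 0.0392.
W = 1.727100 / 11 = 0.157.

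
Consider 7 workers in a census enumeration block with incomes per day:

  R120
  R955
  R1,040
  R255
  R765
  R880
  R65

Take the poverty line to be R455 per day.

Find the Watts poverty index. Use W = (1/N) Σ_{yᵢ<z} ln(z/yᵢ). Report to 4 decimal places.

0.5511

Below z: R65, R120, R255 (q = 3 of N = 7).
Log gaps: ln(455/65) = 1.9459; ln(455/120) = 1.3328; ln(455/255) = 0.5790.
W = 3.857750 / 7 = 0.5511.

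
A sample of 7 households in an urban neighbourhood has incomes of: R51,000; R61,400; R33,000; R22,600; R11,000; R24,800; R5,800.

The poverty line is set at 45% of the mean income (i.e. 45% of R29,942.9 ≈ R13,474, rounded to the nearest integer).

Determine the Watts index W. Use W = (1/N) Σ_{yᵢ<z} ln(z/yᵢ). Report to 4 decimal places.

0.1494

Poor units: R5,800, R11,000 (q = 2 of N = 7).
Log gaps: ln(13474/5800) = 0.8429; ln(13474/11000) = 0.2029.
W = 1.045771 / 7 = 0.1494.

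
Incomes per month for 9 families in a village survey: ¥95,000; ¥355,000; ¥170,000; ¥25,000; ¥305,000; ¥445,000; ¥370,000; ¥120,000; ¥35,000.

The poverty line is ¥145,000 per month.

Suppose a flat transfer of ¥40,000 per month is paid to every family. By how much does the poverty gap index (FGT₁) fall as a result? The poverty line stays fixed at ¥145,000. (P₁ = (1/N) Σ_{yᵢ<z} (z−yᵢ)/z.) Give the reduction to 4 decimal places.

Before: below the line — ¥25,000, ¥35,000, ¥95,000, ¥120,000; poverty gap index (FGT₁) = 0.233716.
After the ¥40,000 transfer: below the line — ¥65,000, ¥75,000, ¥135,000; poverty gap index (FGT₁) = 0.122605.
Reduction = 0.233716 − 0.122605 = 0.1111.

0.1111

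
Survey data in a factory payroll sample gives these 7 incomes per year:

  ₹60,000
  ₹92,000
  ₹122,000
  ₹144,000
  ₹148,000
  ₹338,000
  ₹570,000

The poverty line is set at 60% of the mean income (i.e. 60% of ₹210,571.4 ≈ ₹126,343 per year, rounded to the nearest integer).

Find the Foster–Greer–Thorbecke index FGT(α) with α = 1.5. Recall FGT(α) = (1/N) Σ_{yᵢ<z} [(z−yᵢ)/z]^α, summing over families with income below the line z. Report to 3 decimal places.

Poor units: ₹60,000, ₹92,000, ₹122,000 (q = 3 of N = 7).
Shortfall ratios: (126343−60000)/126343 = 0.5251; (126343−92000)/126343 = 0.2718; (126343−122000)/126343 = 0.0344.
Raised to α = 1.5: 0.38051; 0.14172; 0.00637.
Sum = 0.528603; FGT(1.5) = 0.528603 / 7 = 0.076.

0.076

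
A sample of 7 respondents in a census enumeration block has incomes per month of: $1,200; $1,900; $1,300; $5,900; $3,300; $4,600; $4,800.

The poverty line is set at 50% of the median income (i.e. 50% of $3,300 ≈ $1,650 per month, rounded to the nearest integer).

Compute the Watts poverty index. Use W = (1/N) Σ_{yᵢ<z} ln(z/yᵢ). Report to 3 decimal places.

Poor units: $1,200, $1,300 (q = 2 of N = 7).
Log gaps: ln(1650/1200) = 0.3185; ln(1650/1300) = 0.2384.
W = 0.556865 / 7 = 0.080.

0.080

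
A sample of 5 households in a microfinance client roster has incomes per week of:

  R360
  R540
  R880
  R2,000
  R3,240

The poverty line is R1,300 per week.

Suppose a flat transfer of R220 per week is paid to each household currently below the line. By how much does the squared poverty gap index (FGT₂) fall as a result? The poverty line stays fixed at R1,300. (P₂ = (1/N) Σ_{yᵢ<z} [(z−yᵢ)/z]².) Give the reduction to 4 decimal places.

Before: below the line — R360, R540, R880; squared poverty gap index (FGT₂) = 0.193799.
After the R220 transfer: below the line — R580, R760, R1,100; squared poverty gap index (FGT₂) = 0.100592.
Reduction = 0.193799 − 0.100592 = 0.0932.

0.0932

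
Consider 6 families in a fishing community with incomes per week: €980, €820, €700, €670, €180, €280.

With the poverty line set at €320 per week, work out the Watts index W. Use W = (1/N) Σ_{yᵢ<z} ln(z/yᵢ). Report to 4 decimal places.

0.1181

Poor units: €180, €280 (q = 2 of N = 6).
Log shortfalls: ln(320/180) = 0.5754; ln(320/280) = 0.1335.
W = 0.708896 / 6 = 0.1181.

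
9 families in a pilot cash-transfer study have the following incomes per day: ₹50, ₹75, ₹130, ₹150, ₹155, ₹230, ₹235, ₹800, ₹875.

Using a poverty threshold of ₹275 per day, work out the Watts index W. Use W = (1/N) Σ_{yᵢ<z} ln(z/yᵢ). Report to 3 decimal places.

Poor units: ₹50, ₹75, ₹130, ₹150, ₹155, ₹230, ₹235 (q = 7 of N = 9).
Log shortfalls: ln(275/50) = 1.7047; ln(275/75) = 1.2993; ln(275/130) = 0.7492; ln(275/150) = 0.6061; ln(275/155) = 0.5733; ln(275/230) = 0.1787; ln(275/235) = 0.1572.
W = 5.268627 / 9 = 0.585.

0.585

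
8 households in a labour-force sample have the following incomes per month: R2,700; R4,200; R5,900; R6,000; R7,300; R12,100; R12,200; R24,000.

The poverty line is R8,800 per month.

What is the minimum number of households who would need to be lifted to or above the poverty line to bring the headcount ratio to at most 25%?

3

5 of the 8 households are poor, so H = 5/8 = 0.625.
A headcount ratio of at most 25% allows at most ⌊0.25 × 8⌋ = 2 poor households.
So at least 5 − 2 = 3 must be lifted.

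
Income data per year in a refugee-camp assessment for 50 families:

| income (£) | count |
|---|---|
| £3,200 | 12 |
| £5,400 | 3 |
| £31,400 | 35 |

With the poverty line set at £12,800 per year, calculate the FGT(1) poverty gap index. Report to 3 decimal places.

0.215

Poor units: 12×£3,200, 3×£5,400 (q = 15 of N = 50).
Shortfall ratios: (12800−3200)/12800 = 0.7500 (×12); (12800−5400)/12800 = 0.5781 (×3).
Sum of shortfalls = 10.734375; P₁ averages over all N: 10.734375 / 50 = 0.215.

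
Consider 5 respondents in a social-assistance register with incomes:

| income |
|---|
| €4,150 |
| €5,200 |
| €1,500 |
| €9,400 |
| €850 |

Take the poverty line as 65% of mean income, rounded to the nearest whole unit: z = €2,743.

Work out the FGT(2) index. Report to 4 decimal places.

0.1363

Below z: €850, €1,500 (q = 2 of N = 5).
Gap ratios (z−y)/z: (2743−850)/2743 = 0.6901; (2743−1500)/2743 = 0.4532.
Squared: 0.4763; 0.2053.
Sum = 0.681614; P₂ = 0.681614 / 5 = 0.1363.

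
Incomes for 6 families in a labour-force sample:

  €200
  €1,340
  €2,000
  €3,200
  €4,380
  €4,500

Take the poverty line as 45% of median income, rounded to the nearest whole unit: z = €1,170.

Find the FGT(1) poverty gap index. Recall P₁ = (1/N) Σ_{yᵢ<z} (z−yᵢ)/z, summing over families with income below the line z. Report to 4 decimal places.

Incomes under z: €200 (q = 1 of N = 6).
Normalized shortfalls: (1170−200)/1170 = 0.8291.
Σ = 0.829060. Dividing by the full population N = 6 gives P₁ = 0.1382.

0.1382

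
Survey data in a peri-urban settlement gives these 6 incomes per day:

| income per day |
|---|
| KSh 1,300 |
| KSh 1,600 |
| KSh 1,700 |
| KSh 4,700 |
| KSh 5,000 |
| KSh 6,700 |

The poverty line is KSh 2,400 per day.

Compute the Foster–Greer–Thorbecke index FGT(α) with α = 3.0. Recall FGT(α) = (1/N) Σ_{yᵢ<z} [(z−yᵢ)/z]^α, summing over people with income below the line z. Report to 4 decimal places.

Below the line: KSh 1,300, KSh 1,600, KSh 1,700 (q = 3 of N = 6).
Shortfall ratios: (2400−1300)/2400 = 0.4583; (2400−1600)/2400 = 0.3333; (2400−1700)/2400 = 0.2917.
Raised to α = 3.0: 0.09628; 0.03704; 0.02481.
Sum = 0.158131; FGT(3.0) = 0.158131 / 6 = 0.0264.

0.0264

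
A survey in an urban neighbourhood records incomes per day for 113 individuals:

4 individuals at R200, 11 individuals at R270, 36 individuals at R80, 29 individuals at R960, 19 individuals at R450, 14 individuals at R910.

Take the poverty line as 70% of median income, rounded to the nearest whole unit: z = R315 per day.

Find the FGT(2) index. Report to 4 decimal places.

Below the line: 36×R80, 4×R200, 11×R270 (q = 51 of N = 113).
Normalized shortfalls: (315−80)/315 = 0.7460 (×36); (315−200)/315 = 0.3651 (×4); (315−270)/315 = 0.1429 (×11).
Squared: 0.5566 (×36); 0.1333 (×4); 0.0204 (×11).
Sum = 20.793903; P₂ = 20.793903 / 113 = 0.1840.

0.1840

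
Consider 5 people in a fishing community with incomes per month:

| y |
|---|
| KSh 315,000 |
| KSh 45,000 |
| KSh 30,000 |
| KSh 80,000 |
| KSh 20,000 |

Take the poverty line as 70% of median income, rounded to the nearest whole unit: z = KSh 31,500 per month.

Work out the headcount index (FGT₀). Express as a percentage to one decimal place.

40.0%

2 of the 5 people have income below KSh 31,500.
H = 2/5 = 40.0%.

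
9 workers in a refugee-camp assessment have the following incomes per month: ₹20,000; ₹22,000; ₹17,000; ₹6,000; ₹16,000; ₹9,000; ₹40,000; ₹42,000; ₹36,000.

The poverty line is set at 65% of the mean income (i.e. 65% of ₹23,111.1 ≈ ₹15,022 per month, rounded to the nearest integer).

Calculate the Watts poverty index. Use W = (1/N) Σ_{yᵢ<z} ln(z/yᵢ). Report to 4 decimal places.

Below z: ₹6,000, ₹9,000 (q = 2 of N = 9).
Log gaps: ln(15022/6000) = 0.9178; ln(15022/9000) = 0.5123.
W = 1.430048 / 9 = 0.1589.

0.1589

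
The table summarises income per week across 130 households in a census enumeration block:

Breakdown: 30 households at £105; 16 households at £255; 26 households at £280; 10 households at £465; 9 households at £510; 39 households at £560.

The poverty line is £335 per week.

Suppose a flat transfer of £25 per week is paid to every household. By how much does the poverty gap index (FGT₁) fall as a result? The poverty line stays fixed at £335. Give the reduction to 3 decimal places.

Before: below the line — 30×£105, 16×£255, 26×£280; poverty gap index (FGT₁) = 0.22067.
After the £25 transfer: below the line — 30×£130, 16×£280, 26×£305; poverty gap index (FGT₁) = 0.17933.
Reduction = 0.22067 − 0.17933 = 0.041.

0.041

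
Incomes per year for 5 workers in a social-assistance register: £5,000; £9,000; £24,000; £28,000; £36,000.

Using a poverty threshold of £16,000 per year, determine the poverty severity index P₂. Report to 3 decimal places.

Incomes under z: £5,000, £9,000 (q = 2 of N = 5).
Shortfall ratios: (16000−5000)/16000 = 0.6875; (16000−9000)/16000 = 0.4375.
Squared: 0.4727; 0.1914.
Sum = 0.664062; P₂ = 0.664062 / 5 = 0.133.

0.133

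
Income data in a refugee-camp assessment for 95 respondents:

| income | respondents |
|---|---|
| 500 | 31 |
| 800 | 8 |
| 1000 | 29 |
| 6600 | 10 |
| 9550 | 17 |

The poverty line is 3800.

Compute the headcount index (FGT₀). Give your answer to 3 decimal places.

68 of the 95 respondents have income below 3800.
H = 68/95 = 0.716.

0.716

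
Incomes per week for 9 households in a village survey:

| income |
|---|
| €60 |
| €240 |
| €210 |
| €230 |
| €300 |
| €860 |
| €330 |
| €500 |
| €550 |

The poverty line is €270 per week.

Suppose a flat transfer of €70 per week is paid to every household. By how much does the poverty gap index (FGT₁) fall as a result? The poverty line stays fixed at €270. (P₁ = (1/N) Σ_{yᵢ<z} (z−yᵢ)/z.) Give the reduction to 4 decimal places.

Before: below the line — €60, €210, €230, €240; poverty gap index (FGT₁) = 0.139918.
After the €70 transfer: below the line — €130; poverty gap index (FGT₁) = 0.057613.
Reduction = 0.139918 − 0.057613 = 0.0823.

0.0823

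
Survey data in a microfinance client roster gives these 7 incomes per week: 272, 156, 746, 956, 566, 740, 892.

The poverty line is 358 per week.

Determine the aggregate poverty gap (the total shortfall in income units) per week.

288

Below z: 156, 272 (q = 2 of N = 7).
Individual gaps: 358−156 = 202; 358−272 = 86.
Aggregate gap = 288.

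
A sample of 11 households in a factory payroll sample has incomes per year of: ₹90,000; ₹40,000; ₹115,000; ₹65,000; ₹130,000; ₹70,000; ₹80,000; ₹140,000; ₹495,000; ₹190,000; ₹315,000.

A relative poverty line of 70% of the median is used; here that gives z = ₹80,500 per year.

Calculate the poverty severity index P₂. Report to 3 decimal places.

Incomes under z: ₹40,000, ₹65,000, ₹70,000, ₹80,000 (q = 4 of N = 11).
Normalized shortfalls: (80500−40000)/80500 = 0.5031; (80500−65000)/80500 = 0.1925; (80500−70000)/80500 = 0.1304; (80500−80000)/80500 = 0.0062.
Squared: 0.2531; 0.0371; 0.0170; 0.0000.
Sum = 0.307241; P₂ = 0.307241 / 11 = 0.028.

0.028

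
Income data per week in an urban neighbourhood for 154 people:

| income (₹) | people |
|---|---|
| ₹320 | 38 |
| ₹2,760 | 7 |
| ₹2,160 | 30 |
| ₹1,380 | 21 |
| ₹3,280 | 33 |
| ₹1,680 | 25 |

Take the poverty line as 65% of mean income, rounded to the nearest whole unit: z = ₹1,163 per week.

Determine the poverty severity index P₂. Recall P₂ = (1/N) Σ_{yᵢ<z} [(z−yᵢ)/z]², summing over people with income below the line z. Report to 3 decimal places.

Incomes under z: 38×₹320 (q = 38 of N = 154).
Relative gaps: (1163−320)/1163 = 0.7248 (×38).
Squared: 0.5254 (×38).
Sum = 19.965460; P₂ = 19.965460 / 154 = 0.130.

0.130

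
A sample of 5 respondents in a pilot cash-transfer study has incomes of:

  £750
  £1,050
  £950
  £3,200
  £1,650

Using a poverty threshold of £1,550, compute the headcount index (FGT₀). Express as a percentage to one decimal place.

60.0%

3 of the 5 respondents have income below £1,550.
H = 3/5 = 60.0%.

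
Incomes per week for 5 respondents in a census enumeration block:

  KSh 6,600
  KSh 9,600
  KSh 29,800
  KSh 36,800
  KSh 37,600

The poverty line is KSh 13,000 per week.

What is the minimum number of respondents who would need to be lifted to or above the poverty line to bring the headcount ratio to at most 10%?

2

2 of the 5 respondents are poor, so H = 2/5 = 0.400.
A headcount ratio of at most 10% allows at most ⌊0.10 × 5⌋ = 0 poor respondents.
So at least 2 − 0 = 2 must be lifted.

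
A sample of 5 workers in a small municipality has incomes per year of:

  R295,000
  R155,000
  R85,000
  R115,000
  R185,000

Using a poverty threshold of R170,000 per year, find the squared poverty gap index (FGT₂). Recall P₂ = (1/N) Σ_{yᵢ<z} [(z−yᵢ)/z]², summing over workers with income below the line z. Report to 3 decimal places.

0.072

Below the line: R85,000, R115,000, R155,000 (q = 3 of N = 5).
Relative gaps: (170000−85000)/170000 = 0.5000; (170000−115000)/170000 = 0.3235; (170000−155000)/170000 = 0.0882.
Squared: 0.2500; 0.1047; 0.0078.
Sum = 0.362457; P₂ = 0.362457 / 5 = 0.072.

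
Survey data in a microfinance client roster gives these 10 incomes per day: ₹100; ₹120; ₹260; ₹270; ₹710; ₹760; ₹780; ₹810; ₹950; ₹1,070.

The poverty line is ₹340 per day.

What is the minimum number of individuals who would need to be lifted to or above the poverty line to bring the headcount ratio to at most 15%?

Currently q = 4 of N = 10 are below the line (H = 0.400).
A headcount ratio of at most 15% allows at most ⌊0.15 × 10⌋ = 1 poor individuals.
So at least 4 − 1 = 3 must be lifted.

3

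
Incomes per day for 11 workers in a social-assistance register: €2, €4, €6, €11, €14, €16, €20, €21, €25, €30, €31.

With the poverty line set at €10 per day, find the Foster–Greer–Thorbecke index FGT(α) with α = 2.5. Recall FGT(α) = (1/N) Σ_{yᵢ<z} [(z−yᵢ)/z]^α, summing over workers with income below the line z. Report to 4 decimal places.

0.0866

Poor units: €2, €4, €6 (q = 3 of N = 11).
Normalized shortfalls: (10−2)/10 = 0.8000; (10−4)/10 = 0.6000; (10−6)/10 = 0.4000.
Raised to α = 2.5: 0.57243; 0.27885; 0.10119.
Sum = 0.952481; FGT(2.5) = 0.952481 / 11 = 0.0866.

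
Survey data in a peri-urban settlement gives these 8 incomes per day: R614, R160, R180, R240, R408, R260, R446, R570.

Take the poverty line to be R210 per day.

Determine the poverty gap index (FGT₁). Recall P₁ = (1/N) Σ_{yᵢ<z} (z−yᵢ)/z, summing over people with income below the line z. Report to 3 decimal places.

Incomes under z: R160, R180 (q = 2 of N = 8).
Shortfall ratios: (210−160)/210 = 0.2381; (210−180)/210 = 0.1429.
Sum of shortfalls = 0.380952; P₁ averages over all N: 0.380952 / 8 = 0.048.

0.048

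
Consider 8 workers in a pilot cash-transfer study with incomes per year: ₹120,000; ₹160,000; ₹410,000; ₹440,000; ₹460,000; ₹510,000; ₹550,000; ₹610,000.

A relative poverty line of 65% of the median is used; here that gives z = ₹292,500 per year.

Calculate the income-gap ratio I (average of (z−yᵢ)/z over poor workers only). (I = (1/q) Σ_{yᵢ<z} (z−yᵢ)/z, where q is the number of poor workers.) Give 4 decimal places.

Poor units: ₹120,000, ₹160,000 (q = 2 of N = 8).
Shortfall ratios (z−y)/z: 0.5897, 0.4530; sum = 1.042735.
I averages over the q = 2 poor units only: 1.042735 / 2 = 0.5214.

0.5214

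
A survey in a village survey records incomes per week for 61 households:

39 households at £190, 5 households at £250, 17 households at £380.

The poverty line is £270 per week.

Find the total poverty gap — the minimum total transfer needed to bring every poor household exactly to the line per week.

Below the line: 39×£190, 5×£250 (q = 44 of N = 61).
Individual gaps: 39×(270−190) = 3120; 5×(270−250) = 100.
Aggregate gap = £3,220.

£3,220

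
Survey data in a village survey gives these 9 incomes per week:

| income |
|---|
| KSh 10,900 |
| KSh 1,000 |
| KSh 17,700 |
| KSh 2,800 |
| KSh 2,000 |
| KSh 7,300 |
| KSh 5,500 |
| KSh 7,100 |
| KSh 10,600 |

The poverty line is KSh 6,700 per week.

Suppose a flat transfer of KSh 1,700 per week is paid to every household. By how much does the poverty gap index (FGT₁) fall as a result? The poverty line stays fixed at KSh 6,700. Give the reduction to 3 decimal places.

0.104

Before: below the line — KSh 1,000, KSh 2,000, KSh 2,800, KSh 5,500; poverty gap index (FGT₁) = 0.25705.
After the KSh 1,700 transfer: below the line — KSh 2,700, KSh 3,700, KSh 4,500; poverty gap index (FGT₁) = 0.15257.
Reduction = 0.25705 − 0.15257 = 0.104.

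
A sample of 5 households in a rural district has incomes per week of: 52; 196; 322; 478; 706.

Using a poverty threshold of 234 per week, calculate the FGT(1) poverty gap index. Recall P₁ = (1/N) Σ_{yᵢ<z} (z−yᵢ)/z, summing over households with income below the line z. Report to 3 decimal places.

0.188

Below the line: 52, 196 (q = 2 of N = 5).
Relative gaps: (234−52)/234 = 0.7778; (234−196)/234 = 0.1624.
Σ = 0.940171. Dividing by the full population N = 5 gives P₁ = 0.188.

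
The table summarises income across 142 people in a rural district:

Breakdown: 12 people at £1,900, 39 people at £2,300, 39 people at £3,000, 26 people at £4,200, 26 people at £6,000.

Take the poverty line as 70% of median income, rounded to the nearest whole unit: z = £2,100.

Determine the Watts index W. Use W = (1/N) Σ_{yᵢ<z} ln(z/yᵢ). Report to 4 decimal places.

Below z: 12×£1,900 (q = 12 of N = 142).
ln(z/y) terms: ln(2100/1900) = 0.1001 (×12).
W = 1.201002 / 142 = 0.0085.

0.0085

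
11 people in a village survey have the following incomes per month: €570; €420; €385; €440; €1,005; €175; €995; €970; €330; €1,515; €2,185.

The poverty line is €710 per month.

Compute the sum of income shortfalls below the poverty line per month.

€1,940

Below z: €175, €330, €385, €420, €440, €570 (q = 6 of N = 11).
Individual gaps: 710−175 = 535; 710−330 = 380; 710−385 = 325; 710−420 = 290; 710−440 = 270; 710−570 = 140.
Aggregate gap = €1,940.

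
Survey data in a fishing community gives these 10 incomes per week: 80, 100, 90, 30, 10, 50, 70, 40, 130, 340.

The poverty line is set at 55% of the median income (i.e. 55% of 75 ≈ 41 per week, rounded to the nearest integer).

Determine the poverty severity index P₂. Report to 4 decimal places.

0.0644

Poor units: 10, 30, 40 (q = 3 of N = 10).
Shortfall ratios: (41−10)/41 = 0.7561; (41−30)/41 = 0.2683; (41−40)/41 = 0.0244.
Squared: 0.5717; 0.0720; 0.0006.
Sum = 0.644259; P₂ = 0.644259 / 10 = 0.0644.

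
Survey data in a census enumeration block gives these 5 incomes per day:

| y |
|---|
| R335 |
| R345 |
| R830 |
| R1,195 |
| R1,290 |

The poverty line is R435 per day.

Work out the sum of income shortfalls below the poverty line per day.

R190

Below z: R335, R345 (q = 2 of N = 5).
Individual gaps: 435−335 = 100; 435−345 = 90.
Aggregate gap = R190.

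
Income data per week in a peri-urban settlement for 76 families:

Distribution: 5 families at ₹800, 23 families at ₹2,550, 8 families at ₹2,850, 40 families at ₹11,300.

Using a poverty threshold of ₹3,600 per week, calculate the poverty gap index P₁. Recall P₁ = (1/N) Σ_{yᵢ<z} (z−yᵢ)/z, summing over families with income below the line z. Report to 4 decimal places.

Below z: 5×₹800, 23×₹2,550, 8×₹2,850 (q = 36 of N = 76).
Normalized shortfalls: (3600−800)/3600 = 0.7778 (×5); (3600−2550)/3600 = 0.2917 (×23); (3600−2850)/3600 = 0.2083 (×8).
Σ = 12.263889. Dividing by the full population N = 76 gives P₁ = 0.1614.

0.1614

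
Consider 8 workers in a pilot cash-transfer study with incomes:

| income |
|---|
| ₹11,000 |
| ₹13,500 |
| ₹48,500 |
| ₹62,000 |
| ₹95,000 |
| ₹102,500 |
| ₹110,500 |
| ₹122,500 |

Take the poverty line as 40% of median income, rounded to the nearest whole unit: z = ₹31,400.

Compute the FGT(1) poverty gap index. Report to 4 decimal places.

0.1525

Below z: ₹11,000, ₹13,500 (q = 2 of N = 8).
Shortfall ratios: (31400−11000)/31400 = 0.6497; (31400−13500)/31400 = 0.5701.
Σ = 1.219745. Dividing by the full population N = 8 gives P₁ = 0.1525.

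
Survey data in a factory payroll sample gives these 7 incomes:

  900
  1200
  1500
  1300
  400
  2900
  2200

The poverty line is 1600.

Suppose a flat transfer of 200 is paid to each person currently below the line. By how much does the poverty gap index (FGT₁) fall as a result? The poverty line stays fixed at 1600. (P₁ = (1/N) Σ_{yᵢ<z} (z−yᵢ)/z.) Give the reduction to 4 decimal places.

Before: below the line — 400, 900, 1200, 1300, 1500; poverty gap index (FGT₁) = 0.241071.
After the 200 transfer: below the line — 600, 1100, 1400, 1500; poverty gap index (FGT₁) = 0.160714.
Reduction = 0.241071 − 0.160714 = 0.0804.

0.0804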